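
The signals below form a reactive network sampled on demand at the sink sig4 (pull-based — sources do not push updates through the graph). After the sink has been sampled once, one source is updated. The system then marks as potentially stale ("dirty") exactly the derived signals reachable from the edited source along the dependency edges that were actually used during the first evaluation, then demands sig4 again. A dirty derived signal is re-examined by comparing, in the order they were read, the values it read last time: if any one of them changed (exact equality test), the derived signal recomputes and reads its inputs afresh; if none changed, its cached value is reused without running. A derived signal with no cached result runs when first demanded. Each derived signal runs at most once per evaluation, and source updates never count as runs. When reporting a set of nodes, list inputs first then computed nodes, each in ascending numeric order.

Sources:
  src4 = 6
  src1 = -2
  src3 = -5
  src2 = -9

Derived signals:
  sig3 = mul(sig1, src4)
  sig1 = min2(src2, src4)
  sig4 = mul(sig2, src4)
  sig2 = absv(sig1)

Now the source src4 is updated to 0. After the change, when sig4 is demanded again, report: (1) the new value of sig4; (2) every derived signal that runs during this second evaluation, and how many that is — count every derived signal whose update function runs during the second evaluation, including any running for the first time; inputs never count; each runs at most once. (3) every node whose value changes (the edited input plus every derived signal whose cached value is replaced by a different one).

sig4 now evaluates to 0.
Run set: sig1, sig4 (2 run).
Changed values: src4, sig4.
The important point: at sig2 every value read last time is unchanged, so the dirty flag clears without a run.

Initial pass — values computed on the first demand:
  sig1 = min2(-9, 6) = -9
  sig2 = absv(-9) = 9
  sig4 = mul(9, 6) = 54

Second demand — change propagation:
  sig1: re-runs because src4 6->0; new result -9 (unchanged).
  sig2: re-examined; everything it read last time is the same (sig1 unchanged) — cache 9 kept, no run.
  sig4: re-runs because src4 6->0; new result 0.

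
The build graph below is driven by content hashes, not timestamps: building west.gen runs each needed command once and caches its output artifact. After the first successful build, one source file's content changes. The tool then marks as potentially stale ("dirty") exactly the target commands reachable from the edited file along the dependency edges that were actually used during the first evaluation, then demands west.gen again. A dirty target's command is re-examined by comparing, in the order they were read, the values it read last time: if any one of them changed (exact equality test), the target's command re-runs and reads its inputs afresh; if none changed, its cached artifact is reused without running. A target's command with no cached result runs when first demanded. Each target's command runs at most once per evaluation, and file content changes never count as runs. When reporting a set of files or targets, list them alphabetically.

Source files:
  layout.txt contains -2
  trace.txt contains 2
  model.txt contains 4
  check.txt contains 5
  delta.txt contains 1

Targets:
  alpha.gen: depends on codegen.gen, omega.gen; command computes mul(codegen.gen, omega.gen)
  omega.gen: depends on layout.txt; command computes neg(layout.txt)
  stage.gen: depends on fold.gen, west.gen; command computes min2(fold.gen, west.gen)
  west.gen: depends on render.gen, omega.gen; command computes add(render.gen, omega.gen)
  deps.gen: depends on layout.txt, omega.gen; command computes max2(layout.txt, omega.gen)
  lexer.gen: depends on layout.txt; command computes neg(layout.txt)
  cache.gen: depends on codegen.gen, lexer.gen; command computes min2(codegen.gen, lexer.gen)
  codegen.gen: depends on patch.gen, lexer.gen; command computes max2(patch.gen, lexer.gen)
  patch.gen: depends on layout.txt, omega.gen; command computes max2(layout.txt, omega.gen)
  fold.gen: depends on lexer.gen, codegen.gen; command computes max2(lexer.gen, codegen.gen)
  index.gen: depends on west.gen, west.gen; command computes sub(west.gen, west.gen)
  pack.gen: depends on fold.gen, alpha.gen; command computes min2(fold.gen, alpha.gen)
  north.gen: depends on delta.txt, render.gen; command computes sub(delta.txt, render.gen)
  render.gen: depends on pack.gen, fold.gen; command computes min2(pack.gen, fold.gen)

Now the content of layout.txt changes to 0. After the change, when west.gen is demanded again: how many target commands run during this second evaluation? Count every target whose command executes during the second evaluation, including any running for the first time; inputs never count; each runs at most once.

Initial pass — values computed on the first demand:
  lexer.gen = neg(-2) = 2
  omega.gen = neg(-2) = 2
  patch.gen = max2(-2, 2) = 2
  codegen.gen = max2(2, 2) = 2
  alpha.gen = mul(2, 2) = 4
  fold.gen = max2(2, 2) = 2
  pack.gen = min2(2, 4) = 2
  render.gen = min2(2, 2) = 2
  west.gen = add(2, 2) = 4

Second demand — change propagation:
  lexer.gen: re-runs because layout.txt -2->0; new result 0.
  omega.gen: re-runs because layout.txt -2->0; new result 0.
  patch.gen: re-runs because layout.txt -2->0; omega.gen 2->0; new result 0.
  codegen.gen: re-runs because patch.gen 2->0; lexer.gen 2->0; new result 0.
  alpha.gen: re-runs because codegen.gen 2->0; omega.gen 2->0; new result 0.
  fold.gen: re-runs because lexer.gen 2->0; codegen.gen 2->0; new result 0.
  pack.gen: re-runs because fold.gen 2->0; alpha.gen 4->0; new result 0.
  render.gen: re-runs because pack.gen 2->0; fold.gen 2->0; new result 0.
  west.gen: re-runs because render.gen 2->0; omega.gen 2->0; new result 0.

Run set: alpha.gen, codegen.gen, fold.gen, lexer.gen, omega.gen, pack.gen, patch.gen, render.gen, west.gen (9 run).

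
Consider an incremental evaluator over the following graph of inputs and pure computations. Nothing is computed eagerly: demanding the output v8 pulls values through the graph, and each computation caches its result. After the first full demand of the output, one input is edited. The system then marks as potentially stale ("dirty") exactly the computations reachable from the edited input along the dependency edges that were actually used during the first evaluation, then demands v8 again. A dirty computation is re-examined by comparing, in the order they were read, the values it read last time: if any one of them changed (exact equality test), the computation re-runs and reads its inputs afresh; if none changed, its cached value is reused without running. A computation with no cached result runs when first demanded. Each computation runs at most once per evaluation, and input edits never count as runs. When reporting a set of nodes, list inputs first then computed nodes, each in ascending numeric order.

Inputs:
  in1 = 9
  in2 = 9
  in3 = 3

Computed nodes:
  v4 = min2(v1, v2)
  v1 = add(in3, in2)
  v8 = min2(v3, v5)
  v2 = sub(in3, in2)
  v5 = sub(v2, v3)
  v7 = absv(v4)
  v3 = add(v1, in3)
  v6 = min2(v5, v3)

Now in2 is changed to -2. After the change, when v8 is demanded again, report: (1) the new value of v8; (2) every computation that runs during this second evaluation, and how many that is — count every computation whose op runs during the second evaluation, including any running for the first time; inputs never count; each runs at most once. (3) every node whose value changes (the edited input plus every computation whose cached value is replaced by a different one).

v8 now evaluates to 1.
Run set: v1, v2, v3, v5, v8 (5 run).
Changed values: in2, v1, v2, v3, v5, v8.

Initial pass — values computed on the first demand:
  v1 = add(3, 9) = 12
  v2 = sub(3, 9) = -6
  v3 = add(12, 3) = 15
  v5 = sub(-6, 15) = -21
  v8 = min2(15, -21) = -21

Second demand — change propagation:
  v1: re-runs because in2 9->-2; new result 1.
  v2: re-runs because in2 9->-2; new result 5.
  v3: re-runs because v1 12->1; new result 4.
  v5: re-runs because v2 -6->5; v3 15->4; new result 1.
  v8: re-runs because v3 15->4; v5 -21->1; new result 1.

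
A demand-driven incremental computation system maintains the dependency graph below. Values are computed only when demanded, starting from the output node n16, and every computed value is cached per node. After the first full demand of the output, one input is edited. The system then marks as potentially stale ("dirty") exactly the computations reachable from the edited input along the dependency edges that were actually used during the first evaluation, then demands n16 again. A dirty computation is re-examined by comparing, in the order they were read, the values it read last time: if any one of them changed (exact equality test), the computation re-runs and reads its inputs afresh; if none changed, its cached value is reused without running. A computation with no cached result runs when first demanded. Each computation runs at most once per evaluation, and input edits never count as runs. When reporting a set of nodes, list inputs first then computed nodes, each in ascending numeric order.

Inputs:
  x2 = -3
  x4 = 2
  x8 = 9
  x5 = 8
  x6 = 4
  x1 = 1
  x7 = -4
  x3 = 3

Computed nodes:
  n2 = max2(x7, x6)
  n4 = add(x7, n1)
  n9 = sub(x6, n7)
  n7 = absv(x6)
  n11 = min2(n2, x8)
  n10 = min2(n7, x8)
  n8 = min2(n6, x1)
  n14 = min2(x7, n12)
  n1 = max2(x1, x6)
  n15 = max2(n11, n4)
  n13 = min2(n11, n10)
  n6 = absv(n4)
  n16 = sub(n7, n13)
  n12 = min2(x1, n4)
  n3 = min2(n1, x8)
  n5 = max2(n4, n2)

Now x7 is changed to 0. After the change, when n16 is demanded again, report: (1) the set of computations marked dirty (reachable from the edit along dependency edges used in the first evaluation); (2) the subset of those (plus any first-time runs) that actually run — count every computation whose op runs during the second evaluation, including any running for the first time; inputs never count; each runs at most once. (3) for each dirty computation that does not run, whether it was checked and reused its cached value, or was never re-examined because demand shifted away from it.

First evaluation (everything demanded from the output):
  n2 = max2(-4, 4) = 4
  n7 = absv(4) = 4
  n10 = min2(4, 9) = 4
  n11 = min2(4, 9) = 4
  n13 = min2(4, 4) = 4
  n16 = sub(4, 4) = 0

Propagation after the edit:
  n2: runs — x7 -4->0; result 4 (same value as before).
  n11: checked — values it read are unchanged (n2 unchanged, x8 unchanged); reused cached 4 without running.
  n13: checked — values it read are unchanged (n11 unchanged, n10 unchanged); reused cached 4 without running.
  n16: checked — values it read are unchanged (n7 unchanged, n13 unchanged); reused cached 0 without running.

Key observation: the change is absorbed at n2 — it re-runs but produces the same value, and the output's value is unchanged.

Marked dirty: n2, n11, n13, n16.
Computations that run: n2 — 1 in total.
Checked but reused from cache: n11, n13, n16.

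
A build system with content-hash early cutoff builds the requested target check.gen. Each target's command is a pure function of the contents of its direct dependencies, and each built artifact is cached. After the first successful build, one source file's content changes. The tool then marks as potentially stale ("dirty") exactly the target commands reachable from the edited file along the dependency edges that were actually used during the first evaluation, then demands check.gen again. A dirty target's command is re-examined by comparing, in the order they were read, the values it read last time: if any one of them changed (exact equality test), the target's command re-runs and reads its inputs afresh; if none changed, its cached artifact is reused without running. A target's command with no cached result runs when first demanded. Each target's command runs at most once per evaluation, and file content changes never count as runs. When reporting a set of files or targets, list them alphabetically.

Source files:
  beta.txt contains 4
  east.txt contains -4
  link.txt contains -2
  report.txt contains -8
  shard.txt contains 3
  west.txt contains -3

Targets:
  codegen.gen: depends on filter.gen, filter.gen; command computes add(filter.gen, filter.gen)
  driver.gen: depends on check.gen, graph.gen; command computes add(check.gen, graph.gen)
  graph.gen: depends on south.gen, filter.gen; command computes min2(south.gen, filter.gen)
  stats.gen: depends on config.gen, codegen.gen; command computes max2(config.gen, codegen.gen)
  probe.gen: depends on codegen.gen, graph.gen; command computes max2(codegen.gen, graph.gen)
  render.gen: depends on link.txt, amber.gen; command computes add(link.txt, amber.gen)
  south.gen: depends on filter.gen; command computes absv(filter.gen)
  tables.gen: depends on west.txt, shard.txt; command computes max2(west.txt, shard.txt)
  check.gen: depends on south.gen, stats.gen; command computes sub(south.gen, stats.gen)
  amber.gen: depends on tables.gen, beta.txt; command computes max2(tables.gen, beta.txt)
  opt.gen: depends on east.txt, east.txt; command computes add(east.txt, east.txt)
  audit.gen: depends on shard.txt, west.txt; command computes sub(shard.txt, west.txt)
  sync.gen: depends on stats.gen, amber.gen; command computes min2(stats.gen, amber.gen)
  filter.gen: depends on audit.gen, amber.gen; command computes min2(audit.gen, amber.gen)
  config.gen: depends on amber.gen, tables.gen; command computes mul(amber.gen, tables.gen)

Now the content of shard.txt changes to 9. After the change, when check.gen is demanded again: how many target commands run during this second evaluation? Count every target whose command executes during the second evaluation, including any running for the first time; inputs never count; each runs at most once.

Target commands that run: amber.gen, audit.gen, check.gen, codegen.gen, config.gen, filter.gen, south.gen, stats.gen, tables.gen — 9 in total.

First evaluation (everything demanded from the output):
  audit.gen = sub(3, -3) = 6
  tables.gen = max2(-3, 3) = 3
  amber.gen = max2(3, 4) = 4
  config.gen = mul(4, 3) = 12
  filter.gen = min2(6, 4) = 4
  codegen.gen = add(4, 4) = 8
  south.gen = absv(4) = 4
  stats.gen = max2(12, 8) = 12
  check.gen = sub(4, 12) = -8

Propagation after the edit:
  audit.gen: runs — shard.txt 3->9; result 12.
  tables.gen: runs — shard.txt 3->9; result 9.
  amber.gen: runs — tables.gen 3->9; result 9.
  config.gen: runs — amber.gen 4->9; tables.gen 3->9; result 81.
  filter.gen: runs — audit.gen 6->12; amber.gen 4->9; result 9.
  codegen.gen: runs — filter.gen 4->9; filter.gen 4->9; result 18.
  south.gen: runs — filter.gen 4->9; result 9.
  stats.gen: runs — config.gen 12->81; codegen.gen 8->18; result 81.
  check.gen: runs — south.gen 4->9; stats.gen 12->81; result -72.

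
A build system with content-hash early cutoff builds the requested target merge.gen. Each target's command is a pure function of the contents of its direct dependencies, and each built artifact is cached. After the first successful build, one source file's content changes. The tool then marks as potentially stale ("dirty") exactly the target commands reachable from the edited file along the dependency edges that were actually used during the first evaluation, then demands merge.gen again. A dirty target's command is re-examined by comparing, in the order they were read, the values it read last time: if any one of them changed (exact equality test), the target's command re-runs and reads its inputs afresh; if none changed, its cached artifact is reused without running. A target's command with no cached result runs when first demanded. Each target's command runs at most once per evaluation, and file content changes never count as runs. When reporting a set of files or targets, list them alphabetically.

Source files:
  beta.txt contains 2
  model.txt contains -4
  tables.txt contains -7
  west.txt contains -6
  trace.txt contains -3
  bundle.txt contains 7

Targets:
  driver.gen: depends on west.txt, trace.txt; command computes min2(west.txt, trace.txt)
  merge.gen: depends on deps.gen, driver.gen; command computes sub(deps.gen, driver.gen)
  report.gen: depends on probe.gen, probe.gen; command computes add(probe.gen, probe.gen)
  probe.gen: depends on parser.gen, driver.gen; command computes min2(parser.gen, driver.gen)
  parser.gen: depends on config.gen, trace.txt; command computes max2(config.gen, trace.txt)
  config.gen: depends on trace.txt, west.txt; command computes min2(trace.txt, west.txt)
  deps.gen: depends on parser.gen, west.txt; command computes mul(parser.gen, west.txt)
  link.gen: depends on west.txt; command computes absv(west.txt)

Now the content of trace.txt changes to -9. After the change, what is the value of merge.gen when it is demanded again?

First evaluation (everything demanded from the output):
  config.gen = min2(-3, -6) = -6
  driver.gen = min2(-6, -3) = -6
  parser.gen = max2(-6, -3) = -3
  deps.gen = mul(-3, -6) = 18
  merge.gen = sub(18, -6) = 24

Propagation after the edit:
  config.gen: runs — trace.txt -3->-9; result -9.
  driver.gen: runs — trace.txt -3->-9; result -9.
  parser.gen: runs — config.gen -6->-9; trace.txt -3->-9; result -9.
  deps.gen: runs — parser.gen -3->-9; result 54.
  merge.gen: runs — deps.gen 18->54; driver.gen -6->-9; result 63.

New value of merge.gen: 63.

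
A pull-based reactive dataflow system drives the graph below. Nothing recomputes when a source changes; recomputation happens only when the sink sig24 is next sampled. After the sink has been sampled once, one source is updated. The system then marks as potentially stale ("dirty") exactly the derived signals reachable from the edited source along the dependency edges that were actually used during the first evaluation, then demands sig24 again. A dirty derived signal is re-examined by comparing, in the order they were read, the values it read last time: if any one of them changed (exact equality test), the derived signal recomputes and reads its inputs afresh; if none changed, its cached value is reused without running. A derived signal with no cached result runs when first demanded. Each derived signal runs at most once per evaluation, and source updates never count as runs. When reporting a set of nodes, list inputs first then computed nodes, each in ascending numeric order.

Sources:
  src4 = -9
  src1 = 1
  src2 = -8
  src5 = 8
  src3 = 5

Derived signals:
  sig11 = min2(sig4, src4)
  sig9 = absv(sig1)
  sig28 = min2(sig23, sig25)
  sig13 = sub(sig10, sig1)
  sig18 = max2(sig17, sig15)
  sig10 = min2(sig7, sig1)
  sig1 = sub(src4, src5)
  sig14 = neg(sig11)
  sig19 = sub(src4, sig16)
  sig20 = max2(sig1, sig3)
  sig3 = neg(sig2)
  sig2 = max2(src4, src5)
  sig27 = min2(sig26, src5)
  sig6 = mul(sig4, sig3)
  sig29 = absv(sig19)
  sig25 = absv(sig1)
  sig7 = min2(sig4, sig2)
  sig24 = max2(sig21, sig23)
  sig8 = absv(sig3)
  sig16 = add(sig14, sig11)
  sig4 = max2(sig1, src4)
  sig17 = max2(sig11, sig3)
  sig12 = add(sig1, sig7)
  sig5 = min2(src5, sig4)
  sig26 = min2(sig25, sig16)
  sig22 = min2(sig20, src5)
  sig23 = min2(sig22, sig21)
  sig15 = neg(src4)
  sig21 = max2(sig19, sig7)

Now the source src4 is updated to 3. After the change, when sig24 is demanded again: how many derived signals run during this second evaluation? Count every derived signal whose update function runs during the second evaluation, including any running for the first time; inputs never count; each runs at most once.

Derived signals that run: sig1, sig2, sig4, sig7, sig11, sig14, sig16, sig19, sig20, sig21, sig22, sig23, sig24 — 13 in total.
Key observation: the cutoff stops propagation at sig3 — its inputs' values are unchanged, so it reuses its cache.

First evaluation (everything demanded from the output):
  sig1 = sub(-9, 8) = -17
  sig2 = max2(-9, 8) = 8
  sig3 = neg(8) = -8
  sig4 = max2(-17, -9) = -9
  sig7 = min2(-9, 8) = -9
  sig11 = min2(-9, -9) = -9
  sig14 = neg(-9) = 9
  sig16 = add(9, -9) = 0
  sig19 = sub(-9, 0) = -9
  sig20 = max2(-17, -8) = -8
  sig21 = max2(-9, -9) = -9
  sig22 = min2(-8, 8) = -8
  sig23 = min2(-8, -9) = -9
  sig24 = max2(-9, -9) = -9

Propagation after the edit:
  sig1: runs — src4 -9->3; result -5.
  sig2: runs — src4 -9->3; result 8 (same value as before).
  sig3: checked — values it read are unchanged (sig2 unchanged); reused cached -8 without running.
  sig4: runs — sig1 -17->-5; src4 -9->3; result 3.
  sig7: runs — sig4 -9->3; result 3.
  sig11: runs — sig4 -9->3; src4 -9->3; result 3.
  sig14: runs — sig11 -9->3; result -3.
  sig16: runs — sig14 9->-3; sig11 -9->3; result 0 (same value as before).
  sig19: runs — src4 -9->3; result 3.
  sig20: runs — sig1 -17->-5; result -5.
  sig21: runs — sig19 -9->3; sig7 -9->3; result 3.
  sig22: runs — sig20 -8->-5; result -5.
  sig23: runs — sig22 -8->-5; sig21 -9->3; result -5.
  sig24: runs — sig21 -9->3; sig23 -9->-5; result 3.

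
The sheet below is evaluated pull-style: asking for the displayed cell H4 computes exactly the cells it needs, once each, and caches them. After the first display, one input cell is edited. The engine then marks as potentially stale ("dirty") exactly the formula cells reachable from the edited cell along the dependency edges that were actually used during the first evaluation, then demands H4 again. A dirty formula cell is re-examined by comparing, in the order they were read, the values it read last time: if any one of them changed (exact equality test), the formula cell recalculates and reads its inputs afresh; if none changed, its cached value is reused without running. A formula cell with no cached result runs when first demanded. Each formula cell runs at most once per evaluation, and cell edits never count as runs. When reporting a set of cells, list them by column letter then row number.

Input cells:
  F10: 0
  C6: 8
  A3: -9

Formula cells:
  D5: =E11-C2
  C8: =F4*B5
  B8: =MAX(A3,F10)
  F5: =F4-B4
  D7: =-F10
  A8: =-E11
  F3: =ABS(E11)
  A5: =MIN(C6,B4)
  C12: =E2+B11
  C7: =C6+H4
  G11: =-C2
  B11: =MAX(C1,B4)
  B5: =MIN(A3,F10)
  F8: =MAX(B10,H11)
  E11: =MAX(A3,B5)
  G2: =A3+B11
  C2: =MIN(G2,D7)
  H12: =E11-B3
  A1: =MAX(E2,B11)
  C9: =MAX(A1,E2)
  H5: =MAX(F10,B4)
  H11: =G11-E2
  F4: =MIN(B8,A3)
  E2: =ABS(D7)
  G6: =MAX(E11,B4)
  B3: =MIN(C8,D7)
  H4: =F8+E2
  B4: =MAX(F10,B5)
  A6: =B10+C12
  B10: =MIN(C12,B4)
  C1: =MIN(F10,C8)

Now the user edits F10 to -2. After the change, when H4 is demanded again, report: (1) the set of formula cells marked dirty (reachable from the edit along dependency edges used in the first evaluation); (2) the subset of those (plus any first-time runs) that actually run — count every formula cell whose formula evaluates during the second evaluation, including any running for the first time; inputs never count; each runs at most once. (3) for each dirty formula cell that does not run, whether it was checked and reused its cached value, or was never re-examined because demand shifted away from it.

First demand of the output computes:
  B5 = MIN(-9, 0) = -9
  B4 = MAX(0, -9) = 0
  B8 = MAX(-9, 0) = 0
  D7 = -(0) = 0
  E2 = ABS(0) = 0
  F4 = MIN(0, -9) = -9
  C8 = -9 * -9 = 81
  C1 = MIN(0, 81) = 0
  B11 = MAX(0, 0) = 0
  C12 = 0 + 0 = 0
  B10 = MIN(0, 0) = 0
  G2 = -9 + 0 = -9
  C2 = MIN(-9, 0) = -9
  G11 = -(-9) = 9
  H11 = 9 - 0 = 9
  F8 = MAX(0, 9) = 9
  H4 = 9 + 0 = 9

After the edit, cleaning proceeds:
  B5: a read changed (F10 0->-2) — executes, giving -9 — identical to its old value.
  B4: a read changed (F10 0->-2) — executes, giving -2.
  B8: a read changed (F10 0->-2) — executes, giving -2.
  D7: a read changed (F10 0->-2) — executes, giving 2.
  E2: a read changed (D7 0->2) — executes, giving 2.
  F4: a read changed (B8 0->-2) — executes, giving -9 — identical to its old value.
  C8: dirty, but its reads are unchanged (F4 unchanged, B5 unchanged); cached 81 stands.
  C1: a read changed (F10 0->-2) — executes, giving -2.
  B11: a read changed (C1 0->-2; B4 0->-2) — executes, giving -2.
  C12: a read changed (E2 0->2; B11 0->-2) — executes, giving 0 — identical to its old value.
  B10: a read changed (B4 0->-2) — executes, giving -2.
  G2: a read changed (B11 0->-2) — executes, giving -11.
  C2: a read changed (G2 -9->-11; D7 0->2) — executes, giving -11.
  G11: a read changed (C2 -9->-11) — executes, giving 11.
  H11: a read changed (G11 9->11; E2 0->2) — executes, giving 9 — identical to its old value.
  F8: a read changed (B10 0->-2) — executes, giving 9 — identical to its old value.
  H4: a read changed (E2 0->2) — executes, giving 11.

Note where the cutoff bites: C8 is checked, finds nothing changed, and keeps its cache.

The edit dirties: B4, B5, B8, B10, B11, C1, C2, C8, C12, D7, E2, F4, F8, G2, G11, H4, H11.
16 formula cells run: B4, B5, B8, B10, B11, C1, C2, C12, D7, E2, F4, F8, G2, G11, H4, H11.
Cache hits after checking: C8.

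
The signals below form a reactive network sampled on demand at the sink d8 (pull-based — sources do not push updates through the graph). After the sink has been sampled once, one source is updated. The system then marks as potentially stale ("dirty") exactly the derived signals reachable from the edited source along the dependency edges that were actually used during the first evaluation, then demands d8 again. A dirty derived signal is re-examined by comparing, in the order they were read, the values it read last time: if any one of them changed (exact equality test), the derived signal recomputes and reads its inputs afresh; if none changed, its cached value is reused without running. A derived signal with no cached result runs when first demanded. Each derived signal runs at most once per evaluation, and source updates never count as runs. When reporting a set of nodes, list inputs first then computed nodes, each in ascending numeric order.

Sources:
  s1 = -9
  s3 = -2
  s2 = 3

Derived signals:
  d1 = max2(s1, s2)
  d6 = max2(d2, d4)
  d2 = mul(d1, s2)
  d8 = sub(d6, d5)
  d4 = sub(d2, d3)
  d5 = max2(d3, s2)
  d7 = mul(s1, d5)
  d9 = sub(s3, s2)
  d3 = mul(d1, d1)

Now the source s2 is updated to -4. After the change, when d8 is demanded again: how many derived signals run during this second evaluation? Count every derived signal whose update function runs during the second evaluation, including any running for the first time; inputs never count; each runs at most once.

Initial pass — values computed on the first demand:
  d1 = max2(-9, 3) = 3
  d2 = mul(3, 3) = 9
  d3 = mul(3, 3) = 9
  d4 = sub(9, 9) = 0
  d5 = max2(9, 3) = 9
  d6 = max2(9, 0) = 9
  d8 = sub(9, 9) = 0

Second demand — change propagation:
  d1: re-runs because s2 3->-4; new result -4.
  d2: re-runs because d1 3->-4; s2 3->-4; new result 16.
  d3: re-runs because d1 3->-4; d1 3->-4; new result 16.
  d4: re-runs because d2 9->16; d3 9->16; new result 0 (unchanged).
  d5: re-runs because d3 9->16; s2 3->-4; new result 16.
  d6: re-runs because d2 9->16; new result 16.
  d8: re-runs because d6 9->16; d5 9->16; new result 0 (unchanged).

Run set: d1, d2, d3, d4, d5, d6, d8 (7 run).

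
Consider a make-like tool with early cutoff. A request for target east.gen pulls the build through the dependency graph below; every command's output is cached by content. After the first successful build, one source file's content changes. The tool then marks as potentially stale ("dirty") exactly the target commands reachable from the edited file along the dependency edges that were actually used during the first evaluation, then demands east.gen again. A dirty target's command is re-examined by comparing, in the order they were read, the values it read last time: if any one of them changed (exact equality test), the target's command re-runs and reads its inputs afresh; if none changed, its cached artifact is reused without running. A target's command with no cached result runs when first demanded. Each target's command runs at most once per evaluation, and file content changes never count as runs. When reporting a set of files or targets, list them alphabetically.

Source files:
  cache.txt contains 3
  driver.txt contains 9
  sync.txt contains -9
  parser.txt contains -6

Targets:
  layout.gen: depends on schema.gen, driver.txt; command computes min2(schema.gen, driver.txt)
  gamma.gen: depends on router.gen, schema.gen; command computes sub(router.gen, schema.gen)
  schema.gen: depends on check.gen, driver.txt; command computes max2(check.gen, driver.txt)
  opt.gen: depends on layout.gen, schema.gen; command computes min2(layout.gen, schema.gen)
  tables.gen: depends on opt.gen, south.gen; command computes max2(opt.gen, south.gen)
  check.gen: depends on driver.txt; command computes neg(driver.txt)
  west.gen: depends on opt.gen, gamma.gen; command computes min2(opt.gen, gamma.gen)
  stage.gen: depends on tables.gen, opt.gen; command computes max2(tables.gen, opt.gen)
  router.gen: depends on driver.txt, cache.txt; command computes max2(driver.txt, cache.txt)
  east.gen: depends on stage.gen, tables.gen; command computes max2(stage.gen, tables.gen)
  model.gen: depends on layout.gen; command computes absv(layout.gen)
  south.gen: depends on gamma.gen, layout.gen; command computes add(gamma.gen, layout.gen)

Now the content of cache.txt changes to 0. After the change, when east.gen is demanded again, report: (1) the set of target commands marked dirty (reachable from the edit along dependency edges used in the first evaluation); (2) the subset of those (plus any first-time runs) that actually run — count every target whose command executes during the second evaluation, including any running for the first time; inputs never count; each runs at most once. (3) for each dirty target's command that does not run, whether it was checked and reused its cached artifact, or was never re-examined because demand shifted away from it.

First demand of the output computes:
  check.gen = neg(9) = -9
  router.gen = max2(9, 3) = 9
  schema.gen = max2(-9, 9) = 9
  gamma.gen = sub(9, 9) = 0
  layout.gen = min2(9, 9) = 9
  opt.gen = min2(9, 9) = 9
  south.gen = add(0, 9) = 9
  tables.gen = max2(9, 9) = 9
  stage.gen = max2(9, 9) = 9
  east.gen = max2(9, 9) = 9

After the edit, cleaning proceeds:
  router.gen: a read changed (cache.txt 3->0) — executes, giving 9 — identical to its old value.
  gamma.gen: dirty, but its reads are unchanged (router.gen unchanged, schema.gen unchanged); cached 0 stands.
  south.gen: dirty, but its reads are unchanged (gamma.gen unchanged, layout.gen unchanged); cached 9 stands.
  tables.gen: dirty, but its reads are unchanged (opt.gen unchanged, south.gen unchanged); cached 9 stands.
  stage.gen: dirty, but its reads are unchanged (tables.gen unchanged, opt.gen unchanged); cached 9 stands.
  east.gen: dirty, but its reads are unchanged (stage.gen unchanged, tables.gen unchanged); cached 9 stands.

Note the absorption at router.gen: it re-runs yet its value is the same, leaving the output's value untouched.

The edit dirties: east.gen, gamma.gen, router.gen, south.gen, stage.gen, tables.gen.
1 target commands run: router.gen.
Cache hits after checking: east.gen, gamma.gen, south.gen, stage.gen, tables.gen.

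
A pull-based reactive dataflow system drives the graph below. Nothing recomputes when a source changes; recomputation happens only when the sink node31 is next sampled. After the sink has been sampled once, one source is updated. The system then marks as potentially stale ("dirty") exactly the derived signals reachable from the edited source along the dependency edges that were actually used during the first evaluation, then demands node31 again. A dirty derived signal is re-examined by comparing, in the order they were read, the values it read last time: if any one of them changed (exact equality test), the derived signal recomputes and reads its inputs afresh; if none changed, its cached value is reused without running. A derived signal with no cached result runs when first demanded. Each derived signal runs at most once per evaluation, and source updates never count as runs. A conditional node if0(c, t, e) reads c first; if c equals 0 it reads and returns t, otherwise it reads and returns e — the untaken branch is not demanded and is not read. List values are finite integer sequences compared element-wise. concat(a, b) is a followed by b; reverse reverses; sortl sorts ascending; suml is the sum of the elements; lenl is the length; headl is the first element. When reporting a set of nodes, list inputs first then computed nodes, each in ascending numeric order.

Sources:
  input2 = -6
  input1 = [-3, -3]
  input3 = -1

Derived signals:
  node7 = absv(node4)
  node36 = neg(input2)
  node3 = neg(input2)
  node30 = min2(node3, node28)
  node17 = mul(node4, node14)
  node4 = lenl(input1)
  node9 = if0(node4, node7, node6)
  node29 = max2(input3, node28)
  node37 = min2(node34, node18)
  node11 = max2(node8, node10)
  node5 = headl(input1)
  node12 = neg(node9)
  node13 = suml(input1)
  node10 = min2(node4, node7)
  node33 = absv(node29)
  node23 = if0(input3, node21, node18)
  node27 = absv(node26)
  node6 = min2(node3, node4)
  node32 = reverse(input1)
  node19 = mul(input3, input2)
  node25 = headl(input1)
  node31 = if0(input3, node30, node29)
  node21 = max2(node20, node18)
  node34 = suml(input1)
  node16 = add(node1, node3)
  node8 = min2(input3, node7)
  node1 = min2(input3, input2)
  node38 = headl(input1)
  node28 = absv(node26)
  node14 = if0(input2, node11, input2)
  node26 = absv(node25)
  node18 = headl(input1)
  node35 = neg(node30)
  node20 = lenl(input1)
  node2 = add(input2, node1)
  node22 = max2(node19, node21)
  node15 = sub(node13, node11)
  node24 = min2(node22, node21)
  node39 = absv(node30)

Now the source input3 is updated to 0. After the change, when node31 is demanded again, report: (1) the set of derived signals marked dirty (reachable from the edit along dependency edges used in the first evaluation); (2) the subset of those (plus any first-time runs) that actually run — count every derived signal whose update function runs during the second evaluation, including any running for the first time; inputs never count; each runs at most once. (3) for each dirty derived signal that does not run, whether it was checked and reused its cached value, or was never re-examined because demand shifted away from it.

Marked dirty: node29, node31.
Derived signals that run: node3, node30, node31 — 3 in total.
Never re-examined (demand shifted away): node29.
Key observation: a condition flipped, so demand moved to the other branch — node29 is never re-examined.

First evaluation (everything demanded from the output):
  node25 = headl([-3, -3]) = -3
  node26 = absv(-3) = 3
  node28 = absv(3) = 3
  node29 = max2(-1, 3) = 3
  node31 = if0(input3=-1 -> else branch node29) = 3

Propagation after the edit:
  node3: demanded for the first time — runs, produces 6.
  node29: marked dirty but never re-examined — demand shifted away from it.
  node30: demanded for the first time — runs, produces 3.
  node31: runs — input3 -1->0; result 3 (same value as before).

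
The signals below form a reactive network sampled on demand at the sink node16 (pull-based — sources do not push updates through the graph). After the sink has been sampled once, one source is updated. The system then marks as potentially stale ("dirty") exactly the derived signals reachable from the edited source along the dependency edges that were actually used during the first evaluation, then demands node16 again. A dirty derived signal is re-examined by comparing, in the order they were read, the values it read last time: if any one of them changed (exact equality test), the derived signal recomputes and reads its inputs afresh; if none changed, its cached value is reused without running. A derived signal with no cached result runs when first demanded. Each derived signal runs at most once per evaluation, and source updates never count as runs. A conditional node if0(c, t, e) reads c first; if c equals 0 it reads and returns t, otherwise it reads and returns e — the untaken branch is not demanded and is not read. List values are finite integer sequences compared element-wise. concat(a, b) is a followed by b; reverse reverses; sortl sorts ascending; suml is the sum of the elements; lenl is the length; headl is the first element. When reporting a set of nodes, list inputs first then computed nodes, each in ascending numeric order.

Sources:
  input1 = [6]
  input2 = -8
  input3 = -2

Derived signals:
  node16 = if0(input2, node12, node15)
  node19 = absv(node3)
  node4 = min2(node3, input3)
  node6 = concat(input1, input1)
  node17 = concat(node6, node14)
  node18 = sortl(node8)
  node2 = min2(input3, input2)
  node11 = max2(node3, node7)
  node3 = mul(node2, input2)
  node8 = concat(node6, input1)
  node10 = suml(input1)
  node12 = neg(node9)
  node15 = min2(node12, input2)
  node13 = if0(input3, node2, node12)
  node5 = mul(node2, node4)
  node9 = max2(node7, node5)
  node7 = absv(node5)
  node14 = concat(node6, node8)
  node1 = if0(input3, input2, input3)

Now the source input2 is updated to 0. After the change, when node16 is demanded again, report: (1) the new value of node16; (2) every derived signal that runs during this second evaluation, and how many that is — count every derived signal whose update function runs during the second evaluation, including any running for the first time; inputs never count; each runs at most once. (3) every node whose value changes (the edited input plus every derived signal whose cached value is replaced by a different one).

node16 now evaluates to -4.
Run set: node2, node3, node4, node5, node7, node9, node12, node16 (8 run).
Changed values: input2, node2, node3, node5, node7, node9, node12, node16.
The important point: the flipped condition redirects demand; node15 is left stale, never re-checked.

Initial pass — values computed on the first demand:
  node2 = min2(-2, -8) = -8
  node3 = mul(-8, -8) = 64
  node4 = min2(64, -2) = -2
  node5 = mul(-8, -2) = 16
  node7 = absv(16) = 16
  node9 = max2(16, 16) = 16
  node12 = neg(16) = -16
  node15 = min2(-16, -8) = -16
  node16 = if0(input2=-8 -> else branch node15) = -16

Second demand — change propagation:
  node2: re-runs because input2 -8->0; new result -2.
  node3: re-runs because node2 -8->-2; input2 -8->0; new result 0.
  node4: re-runs because node3 64->0; new result -2 (unchanged).
  node5: re-runs because node2 -8->-2; new result 4.
  node7: re-runs because node5 16->4; new result 4.
  node9: re-runs because node7 16->4; node5 16->4; new result 4.
  node12: re-runs because node9 16->4; new result -4.
  node15: dirty yet unreached — the second evaluation never asks for it.
  node16: re-runs because input2 -8->0; new result -4.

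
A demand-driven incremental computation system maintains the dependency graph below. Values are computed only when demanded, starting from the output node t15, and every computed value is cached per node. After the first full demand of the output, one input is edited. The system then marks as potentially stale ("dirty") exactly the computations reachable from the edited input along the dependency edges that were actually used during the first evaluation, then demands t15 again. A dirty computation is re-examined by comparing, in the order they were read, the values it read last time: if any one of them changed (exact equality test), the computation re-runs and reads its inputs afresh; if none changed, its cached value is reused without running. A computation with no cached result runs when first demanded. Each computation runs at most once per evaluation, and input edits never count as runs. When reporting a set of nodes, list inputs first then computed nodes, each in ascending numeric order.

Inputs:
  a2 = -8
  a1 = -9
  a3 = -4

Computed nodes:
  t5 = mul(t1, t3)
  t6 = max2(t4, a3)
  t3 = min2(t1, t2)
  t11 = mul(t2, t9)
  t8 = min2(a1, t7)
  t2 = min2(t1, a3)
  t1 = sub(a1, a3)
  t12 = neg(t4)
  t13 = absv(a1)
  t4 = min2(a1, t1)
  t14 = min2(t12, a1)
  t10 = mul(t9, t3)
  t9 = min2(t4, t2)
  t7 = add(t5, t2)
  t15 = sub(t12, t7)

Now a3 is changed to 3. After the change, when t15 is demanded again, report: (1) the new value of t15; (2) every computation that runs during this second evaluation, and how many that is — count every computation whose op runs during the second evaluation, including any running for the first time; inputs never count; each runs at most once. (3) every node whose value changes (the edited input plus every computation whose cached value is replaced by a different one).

New value of t15: -120.
Computations that run: t1, t2, t3, t4, t5, t7, t12, t15 — 8 in total.
Values that change: a3, t1, t2, t3, t4, t5, t7, t12, t15.

First evaluation (everything demanded from the output):
  t1 = sub(-9, -4) = -5
  t2 = min2(-5, -4) = -5
  t3 = min2(-5, -5) = -5
  t4 = min2(-9, -5) = -9
  t5 = mul(-5, -5) = 25
  t7 = add(25, -5) = 20
  t12 = neg(-9) = 9
  t15 = sub(9, 20) = -11

Propagation after the edit:
  t1: runs — a3 -4->3; result -12.
  t2: runs — t1 -5->-12; a3 -4->3; result -12.
  t3: runs — t1 -5->-12; t2 -5->-12; result -12.
  t4: runs — t1 -5->-12; result -12.
  t5: runs — t1 -5->-12; t3 -5->-12; result 144.
  t7: runs — t5 25->144; t2 -5->-12; result 132.
  t12: runs — t4 -9->-12; result 12.
  t15: runs — t12 9->12; t7 20->132; result -120.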